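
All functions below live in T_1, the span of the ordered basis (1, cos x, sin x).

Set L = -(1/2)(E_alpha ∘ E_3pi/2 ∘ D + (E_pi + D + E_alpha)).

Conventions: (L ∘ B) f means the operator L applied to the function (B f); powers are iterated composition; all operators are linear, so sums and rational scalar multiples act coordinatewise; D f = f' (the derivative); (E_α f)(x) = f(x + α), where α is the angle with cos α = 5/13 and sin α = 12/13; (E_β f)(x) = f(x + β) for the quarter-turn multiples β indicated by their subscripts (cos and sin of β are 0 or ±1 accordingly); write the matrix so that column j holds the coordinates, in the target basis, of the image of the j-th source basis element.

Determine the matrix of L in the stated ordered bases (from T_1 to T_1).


image of 1: -1
image of cos x: (3/26)cos x + (37/26)sin x
image of sin x: -(37/26)cos x + (3/26)sin x
each image's coordinates form column j of the matrix

the matrix is [[-1, 0, 0]; [0, 3/26, -37/26]; [0, 37/26, 3/26]] (rows listed top to bottom)


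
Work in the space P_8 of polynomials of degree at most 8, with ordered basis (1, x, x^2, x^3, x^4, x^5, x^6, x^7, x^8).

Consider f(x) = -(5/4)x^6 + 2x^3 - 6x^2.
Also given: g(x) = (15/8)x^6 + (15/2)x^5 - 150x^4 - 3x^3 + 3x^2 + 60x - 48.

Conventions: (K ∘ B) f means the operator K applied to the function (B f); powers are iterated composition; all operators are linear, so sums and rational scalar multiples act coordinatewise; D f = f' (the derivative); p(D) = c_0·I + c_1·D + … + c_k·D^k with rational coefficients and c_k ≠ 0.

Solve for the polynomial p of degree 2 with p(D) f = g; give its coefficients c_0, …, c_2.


D^0 f = -(5/4)x^6 + 2x^3 - 6x^2
D^1 f = -(15/2)x^5 + 6x^2 - 12x
D^2 f = -(75/2)x^4 + 12x - 12
matching coefficients of g against c_0 f + c_1 Df + … from the top degree down determines the c_i
solution: c_0 = -3/2, c_1 = -1, c_2 = 4

c_0 = -3/2, c_1 = -1, c_2 = 4


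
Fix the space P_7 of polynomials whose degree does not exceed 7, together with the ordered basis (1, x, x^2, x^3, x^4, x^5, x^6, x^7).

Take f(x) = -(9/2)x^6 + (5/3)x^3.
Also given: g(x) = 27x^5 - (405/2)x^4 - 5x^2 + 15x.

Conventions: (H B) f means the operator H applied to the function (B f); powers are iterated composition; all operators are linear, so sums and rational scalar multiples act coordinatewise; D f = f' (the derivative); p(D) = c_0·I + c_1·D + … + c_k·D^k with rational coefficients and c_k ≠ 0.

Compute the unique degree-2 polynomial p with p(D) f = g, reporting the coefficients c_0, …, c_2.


c_0 = 0, c_1 = -1, c_2 = 3/2

D^0 f = -(9/2)x^6 + (5/3)x^3
D^1 f = -27x^5 + 5x^2
D^2 f = -135x^4 + 10x
matching coefficients of g against c_0 f + c_1 Df + … from the top degree down determines the c_i
solution: c_0 = 0, c_1 = -1, c_2 = 3/2


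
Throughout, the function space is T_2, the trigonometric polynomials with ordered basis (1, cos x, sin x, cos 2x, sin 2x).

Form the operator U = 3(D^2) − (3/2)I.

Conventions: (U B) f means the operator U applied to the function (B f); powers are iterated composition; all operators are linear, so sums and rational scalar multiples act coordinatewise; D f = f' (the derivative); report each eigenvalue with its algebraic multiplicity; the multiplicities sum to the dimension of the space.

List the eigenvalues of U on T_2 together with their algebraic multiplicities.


λ = -27/2 (multiplicity 2), λ = -9/2 (multiplicity 2), λ = -3/2 (multiplicity 1)

image of 1: -3/2
image of cos x: -(9/2)cos x
image of sin x: -(9/2)sin x
image of cos 2x: -(27/2)cos 2x
image of sin 2x: -(27/2)sin 2x
the matrix is diagonal; its diagonal is (-3/2, -9/2, -9/2, -27/2, -27/2)
for a triangular matrix the eigenvalues are the diagonal entries, with algebraic multiplicity their repetition count


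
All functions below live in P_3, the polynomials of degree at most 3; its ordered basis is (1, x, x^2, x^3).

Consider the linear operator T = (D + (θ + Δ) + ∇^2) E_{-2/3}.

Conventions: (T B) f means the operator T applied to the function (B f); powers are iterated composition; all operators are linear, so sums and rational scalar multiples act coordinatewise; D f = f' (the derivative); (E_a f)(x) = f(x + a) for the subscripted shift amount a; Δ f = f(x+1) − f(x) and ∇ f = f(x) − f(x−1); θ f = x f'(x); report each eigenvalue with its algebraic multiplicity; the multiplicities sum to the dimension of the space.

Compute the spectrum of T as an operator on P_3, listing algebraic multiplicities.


image of 1: 0
image of x: x + 2
image of x^2: 2x^2 + (8/3)x + 1/3
image of x^3: 3x^3 + 2x^2 + (7/3)x - 25/3
the matrix is upper triangular; its diagonal is (0, 1, 2, 3)
for a triangular matrix the eigenvalues are the diagonal entries, with algebraic multiplicity their repetition count

λ = 0 (multiplicity 1), λ = 1 (multiplicity 1), λ = 2 (multiplicity 1), λ = 3 (multiplicity 1)


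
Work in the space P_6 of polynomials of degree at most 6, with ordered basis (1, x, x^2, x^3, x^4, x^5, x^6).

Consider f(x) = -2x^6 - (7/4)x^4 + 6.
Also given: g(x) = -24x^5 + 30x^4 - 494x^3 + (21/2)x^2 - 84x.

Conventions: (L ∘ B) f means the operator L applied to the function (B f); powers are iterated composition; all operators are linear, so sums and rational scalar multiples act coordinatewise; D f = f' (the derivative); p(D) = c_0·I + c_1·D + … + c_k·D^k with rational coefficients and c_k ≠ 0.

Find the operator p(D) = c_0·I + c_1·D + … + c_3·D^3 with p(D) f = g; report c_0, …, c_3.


D^0 f = -2x^6 - (7/4)x^4 + 6
D^1 f = -12x^5 - 7x^3
D^2 f = -60x^4 - 21x^2
D^3 f = -240x^3 - 42x
matching coefficients of g against c_0 f + c_1 Df + … from the top degree down determines the c_i
solution: c_0 = 0, c_1 = 2, c_2 = -1/2, c_3 = 2

p(D) = 2·D − (1/2)·D^2 + 2·D^3, i.e. c_0 = 0, c_1 = 2, c_2 = -1/2, c_3 = 2


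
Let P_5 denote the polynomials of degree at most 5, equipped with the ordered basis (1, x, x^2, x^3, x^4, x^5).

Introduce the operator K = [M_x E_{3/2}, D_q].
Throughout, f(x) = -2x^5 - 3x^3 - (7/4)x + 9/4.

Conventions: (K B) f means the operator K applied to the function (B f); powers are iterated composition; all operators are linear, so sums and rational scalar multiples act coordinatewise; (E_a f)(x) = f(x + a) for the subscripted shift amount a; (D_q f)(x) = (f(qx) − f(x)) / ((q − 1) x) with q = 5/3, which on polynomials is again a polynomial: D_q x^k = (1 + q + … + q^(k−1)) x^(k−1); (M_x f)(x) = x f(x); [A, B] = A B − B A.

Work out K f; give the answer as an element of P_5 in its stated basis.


the result is g(x) = (6250/243)x^5 + (1441/27)x^4 - (118/9)x^3 - (265/3)x^2 - (599/24)x + 411/16

D_q f = -(2882/81)x^4 - (49/3)x^2 - 7/4
E_{3/2} D_q f = -(2882/81)x^4 - (5764/27)x^3 - (1490/3)x^2 - (1588/3)x - 1749/8
M_x E_{3/2} D_q f = -(2882/81)x^5 - (5764/27)x^4 - (1490/3)x^3 - (1588/3)x^2 - (1749/8)x
E_{3/2} f = -2x^5 - 15x^4 - 48x^3 - 81x^2 - (581/8)x - 411/16
M_x E_{3/2} f = -2x^6 - 15x^5 - 48x^4 - 81x^3 - (581/8)x^2 - (411/16)x
D_q (M_x E_{3/2}) f = -(14896/243)x^5 - (7205/27)x^4 - (4352/9)x^3 - 441x^2 - (581/3)x - 411/16
[M_x E_{3/2}, D_q] f = (6250/243)x^5 + (1441/27)x^4 - (118/9)x^3 - (265/3)x^2 - (599/24)x + 411/16


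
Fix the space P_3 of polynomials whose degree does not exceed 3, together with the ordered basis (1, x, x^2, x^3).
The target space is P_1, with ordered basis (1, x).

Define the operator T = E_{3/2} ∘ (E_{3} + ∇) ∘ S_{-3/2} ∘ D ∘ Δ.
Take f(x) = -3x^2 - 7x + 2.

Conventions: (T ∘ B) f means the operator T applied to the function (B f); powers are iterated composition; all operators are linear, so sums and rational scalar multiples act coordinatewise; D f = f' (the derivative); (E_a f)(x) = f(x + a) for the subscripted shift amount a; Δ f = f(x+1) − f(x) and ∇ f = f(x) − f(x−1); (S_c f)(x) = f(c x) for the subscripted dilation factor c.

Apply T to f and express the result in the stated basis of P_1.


the image equals g(x) = -6

Δ f = -6x - 10
D Δ f = -6
S_{-3/2} (D ∘ Δ) f = -6
E_{3} S_{-3/2} (D ∘ Δ) f = -6
∇ S_{-3/2} (D ∘ Δ) f = 0
(E_{3} + ∇) S_{-3/2} (D ∘ Δ) f = -6
E_{3/2} (E_{3} + ∇) S_{-3/2} (D ∘ Δ) f = -6


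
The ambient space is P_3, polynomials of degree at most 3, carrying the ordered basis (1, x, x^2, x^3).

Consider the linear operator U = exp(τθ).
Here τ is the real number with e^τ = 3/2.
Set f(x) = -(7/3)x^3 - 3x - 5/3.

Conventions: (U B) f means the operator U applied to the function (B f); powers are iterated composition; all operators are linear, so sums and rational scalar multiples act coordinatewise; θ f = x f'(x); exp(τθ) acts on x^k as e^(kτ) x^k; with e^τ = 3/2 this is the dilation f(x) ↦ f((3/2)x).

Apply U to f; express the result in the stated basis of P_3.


the image equals g(x) = -(63/8)x^3 - (9/2)x - 5/3

exp(τθ) x^k = e^(kτ) x^k; with e^τ = 3/2 this sends x^k to (3/2)^k x^k
x ↦ 3/2 x
x^3 ↦ 27/8 x^3
applying this coordinatewise to f: exp(τθ) f = -(63/8)x^3 - (9/2)x - 5/3


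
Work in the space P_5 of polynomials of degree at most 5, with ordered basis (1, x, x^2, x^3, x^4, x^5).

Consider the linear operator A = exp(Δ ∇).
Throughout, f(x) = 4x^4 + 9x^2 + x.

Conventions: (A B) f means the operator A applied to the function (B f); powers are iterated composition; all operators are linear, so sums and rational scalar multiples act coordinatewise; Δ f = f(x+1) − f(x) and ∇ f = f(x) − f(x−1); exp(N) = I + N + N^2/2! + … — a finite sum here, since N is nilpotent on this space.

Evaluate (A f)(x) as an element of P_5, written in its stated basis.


the image equals g(x) = 4x^4 + 57x^2 + x + 74

order-1 term: 48x^2 + 26
order-2 term: 48
the series for exp(Δ ∇) f terminates at order 2
exp(Δ ∇) f = 4x^4 + 57x^2 + x + 74


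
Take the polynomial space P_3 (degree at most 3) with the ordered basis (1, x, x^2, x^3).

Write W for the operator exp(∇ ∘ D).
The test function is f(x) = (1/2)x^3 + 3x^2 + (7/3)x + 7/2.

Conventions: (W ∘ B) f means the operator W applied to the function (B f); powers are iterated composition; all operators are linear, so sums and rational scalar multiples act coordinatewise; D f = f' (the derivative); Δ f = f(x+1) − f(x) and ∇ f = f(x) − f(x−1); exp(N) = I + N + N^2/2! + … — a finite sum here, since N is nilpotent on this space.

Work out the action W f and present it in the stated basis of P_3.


order-1 term: 3x + 9/2
the series for exp(∇ ∘ D) f terminates at order 1
exp(∇ ∘ D) f = (1/2)x^3 + 3x^2 + (16/3)x + 8

g(x) = (1/2)x^3 + 3x^2 + (16/3)x + 8


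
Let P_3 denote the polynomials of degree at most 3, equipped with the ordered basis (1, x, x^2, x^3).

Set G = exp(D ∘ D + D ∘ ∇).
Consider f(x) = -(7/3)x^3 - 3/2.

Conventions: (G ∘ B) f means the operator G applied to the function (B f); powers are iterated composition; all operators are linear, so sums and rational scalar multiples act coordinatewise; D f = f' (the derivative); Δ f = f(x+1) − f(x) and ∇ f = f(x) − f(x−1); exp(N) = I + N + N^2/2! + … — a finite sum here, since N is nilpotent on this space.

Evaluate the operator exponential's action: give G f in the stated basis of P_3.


g(x) = -(7/3)x^3 - 28x + 11/2

order-1 term: -28x + 7
the series for exp(D ∘ D + D ∘ ∇) f terminates at order 1
exp(D ∘ D + D ∘ ∇) f = -(7/3)x^3 - 28x + 11/2


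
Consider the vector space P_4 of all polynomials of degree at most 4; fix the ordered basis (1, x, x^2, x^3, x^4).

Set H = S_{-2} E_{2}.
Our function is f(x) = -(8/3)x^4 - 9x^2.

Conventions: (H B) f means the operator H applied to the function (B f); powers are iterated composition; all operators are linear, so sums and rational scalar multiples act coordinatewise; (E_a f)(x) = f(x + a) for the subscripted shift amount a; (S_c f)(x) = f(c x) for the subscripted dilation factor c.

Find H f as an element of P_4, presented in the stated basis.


g(x) = -(128/3)x^4 + (512/3)x^3 - 292x^2 + (728/3)x - 236/3

E_{2} f = -(8/3)x^4 - (64/3)x^3 - 73x^2 - (364/3)x - 236/3
S_{-2} E_{2} f = -(128/3)x^4 + (512/3)x^3 - 292x^2 + (728/3)x - 236/3


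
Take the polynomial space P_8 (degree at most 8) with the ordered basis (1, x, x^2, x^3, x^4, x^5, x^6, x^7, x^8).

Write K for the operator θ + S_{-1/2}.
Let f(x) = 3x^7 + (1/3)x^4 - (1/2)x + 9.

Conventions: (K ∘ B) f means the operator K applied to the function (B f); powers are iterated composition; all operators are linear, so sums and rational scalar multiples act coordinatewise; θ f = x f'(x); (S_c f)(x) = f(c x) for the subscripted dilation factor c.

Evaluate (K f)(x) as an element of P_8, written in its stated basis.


θ f = 21x^7 + (4/3)x^4 - (1/2)x
S_{-1/2} f = -(3/128)x^7 + (1/48)x^4 + (1/4)x + 9
(θ + S_{-1/2}) f = (2685/128)x^7 + (65/48)x^4 - (1/4)x + 9

the result is g(x) = (2685/128)x^7 + (65/48)x^4 - (1/4)x + 9


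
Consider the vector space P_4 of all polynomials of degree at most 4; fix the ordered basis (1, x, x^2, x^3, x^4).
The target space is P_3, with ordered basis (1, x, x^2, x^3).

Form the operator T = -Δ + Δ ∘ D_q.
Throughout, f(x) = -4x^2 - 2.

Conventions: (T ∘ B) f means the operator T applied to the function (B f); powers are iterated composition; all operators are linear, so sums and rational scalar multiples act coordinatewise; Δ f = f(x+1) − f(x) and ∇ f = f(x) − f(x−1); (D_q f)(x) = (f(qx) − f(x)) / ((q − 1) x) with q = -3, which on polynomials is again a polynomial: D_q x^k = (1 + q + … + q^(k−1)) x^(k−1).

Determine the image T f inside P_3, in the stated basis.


the image equals g(x) = 8x + 12

Δ f = -8x - 4
(-Δ) f = 8x + 4
D_q f = 8x
Δ D_q f = 8
(-Δ + Δ ∘ D_q) f = 8x + 12


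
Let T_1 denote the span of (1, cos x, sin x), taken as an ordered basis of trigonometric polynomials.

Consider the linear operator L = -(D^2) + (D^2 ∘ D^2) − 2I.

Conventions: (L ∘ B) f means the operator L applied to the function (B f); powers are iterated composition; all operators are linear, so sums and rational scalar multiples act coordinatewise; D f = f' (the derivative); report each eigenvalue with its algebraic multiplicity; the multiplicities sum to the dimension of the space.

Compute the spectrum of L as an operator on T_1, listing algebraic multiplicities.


λ = -2 (multiplicity 1), λ = 0 (multiplicity 2)

image of 1: -2
image of cos x: 0
image of sin x: 0
the matrix is diagonal; its diagonal is (-2, 0, 0)
for a triangular matrix the eigenvalues are the diagonal entries, with algebraic multiplicity their repetition count


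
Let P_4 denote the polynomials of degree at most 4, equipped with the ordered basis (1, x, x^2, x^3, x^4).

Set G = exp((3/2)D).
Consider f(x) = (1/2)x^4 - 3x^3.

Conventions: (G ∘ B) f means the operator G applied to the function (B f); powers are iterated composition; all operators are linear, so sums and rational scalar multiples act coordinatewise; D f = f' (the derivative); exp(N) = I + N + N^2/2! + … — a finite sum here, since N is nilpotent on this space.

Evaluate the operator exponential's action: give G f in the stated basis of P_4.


g(x) = (1/2)x^4 - (27/4)x^2 - (27/2)x - 243/32

order-1 term: 3x^3 - (27/2)x^2
order-2 term: (27/4)x^2 - (81/4)x
order-3 term: (27/4)x - 81/8
order-4 term: 81/32
the series for exp((3/2)D) f terminates at order 4
exp((3/2)D) f = (1/2)x^4 - (27/4)x^2 - (27/2)x - 243/32


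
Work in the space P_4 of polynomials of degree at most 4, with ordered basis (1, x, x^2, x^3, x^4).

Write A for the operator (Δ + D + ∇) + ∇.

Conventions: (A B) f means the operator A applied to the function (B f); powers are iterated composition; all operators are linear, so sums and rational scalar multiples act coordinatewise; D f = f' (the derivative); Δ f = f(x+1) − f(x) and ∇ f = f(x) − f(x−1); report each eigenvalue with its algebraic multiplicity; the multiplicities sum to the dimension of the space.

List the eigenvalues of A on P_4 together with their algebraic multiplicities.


image of 1: 0
image of x: 4
image of x^2: 8x - 1
image of x^3: 12x^2 - 3x + 3
image of x^4: 16x^3 - 6x^2 + 12x - 1
the matrix is upper triangular; its diagonal is (0, 0, 0, 0, 0)
for a triangular matrix the eigenvalues are the diagonal entries, with algebraic multiplicity their repetition count

λ = 0 (multiplicity 5)


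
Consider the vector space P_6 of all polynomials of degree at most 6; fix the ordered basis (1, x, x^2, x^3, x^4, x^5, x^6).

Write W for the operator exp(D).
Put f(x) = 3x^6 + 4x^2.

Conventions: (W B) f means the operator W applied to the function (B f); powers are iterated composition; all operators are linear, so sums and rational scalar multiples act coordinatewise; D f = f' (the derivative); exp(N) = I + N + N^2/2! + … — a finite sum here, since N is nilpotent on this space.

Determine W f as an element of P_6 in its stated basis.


order-1 term: 18x^5 + 8x
order-2 term: 45x^4 + 4
order-3 term: 60x^3
order-4 term: 45x^2
order-5 term: 18x
order-6 term: 3
the series for exp(D) f terminates at order 6
exp(D) f = 3x^6 + 18x^5 + 45x^4 + 60x^3 + 49x^2 + 26x + 7

the result is g(x) = 3x^6 + 18x^5 + 45x^4 + 60x^3 + 49x^2 + 26x + 7


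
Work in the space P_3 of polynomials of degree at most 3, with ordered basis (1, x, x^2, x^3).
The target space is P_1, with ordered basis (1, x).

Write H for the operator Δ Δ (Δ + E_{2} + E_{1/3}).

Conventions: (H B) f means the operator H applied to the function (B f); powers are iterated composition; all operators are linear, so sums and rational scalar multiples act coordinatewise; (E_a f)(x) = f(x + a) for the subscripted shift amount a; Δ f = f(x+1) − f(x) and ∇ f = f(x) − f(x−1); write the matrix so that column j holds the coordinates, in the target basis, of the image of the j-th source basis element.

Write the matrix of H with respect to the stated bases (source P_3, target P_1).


image of 1: 0
image of x: 0
image of x^2: 4
image of x^3: 12x + 32
each image's coordinates form column j of the matrix

the matrix is [[0, 0, 4, 32]; [0, 0, 0, 12]] (rows listed top to bottom)


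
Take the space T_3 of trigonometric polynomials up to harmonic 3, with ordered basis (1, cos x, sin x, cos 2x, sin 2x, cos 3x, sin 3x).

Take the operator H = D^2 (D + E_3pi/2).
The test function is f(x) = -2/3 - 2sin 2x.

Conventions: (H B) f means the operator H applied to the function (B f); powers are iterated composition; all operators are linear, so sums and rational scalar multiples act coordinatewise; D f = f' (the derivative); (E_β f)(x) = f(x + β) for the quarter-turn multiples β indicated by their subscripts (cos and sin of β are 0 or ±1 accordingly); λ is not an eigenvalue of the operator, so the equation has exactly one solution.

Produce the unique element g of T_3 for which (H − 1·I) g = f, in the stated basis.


g(x) = 2/3 - (16/73)cos 2x - (6/73)sin 2x

write g with unknown coordinates in the stated basis and equate coefficients in (H − 1·I) g = f
solving from the highest basis element down gives g = 2/3 - (16/73)cos 2x - (6/73)sin 2x
check: H g = -(16/73)cos 2x - (152/73)sin 2x
so H g − 1·g = -2/3 - 2sin 2x = f ✓


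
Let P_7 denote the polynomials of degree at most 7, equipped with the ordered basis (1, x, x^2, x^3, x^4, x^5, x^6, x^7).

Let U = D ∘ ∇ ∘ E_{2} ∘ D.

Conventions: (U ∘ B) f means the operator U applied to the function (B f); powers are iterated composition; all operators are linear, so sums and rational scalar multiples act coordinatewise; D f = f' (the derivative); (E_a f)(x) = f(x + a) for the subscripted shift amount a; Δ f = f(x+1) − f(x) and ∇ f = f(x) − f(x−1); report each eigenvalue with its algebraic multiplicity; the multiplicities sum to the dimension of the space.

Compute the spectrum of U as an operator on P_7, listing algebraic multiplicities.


λ = 0 (multiplicity 8)

image of 1: 0
image of x: 0
image of x^2: 0
image of x^3: 6
image of x^4: 24x + 36
image of x^5: 60x^2 + 180x + 140
image of x^6: 120x^3 + 540x^2 + 840x + 450
image of x^7: 210x^4 + 1260x^3 + 2940x^2 + 3150x + 1302
the matrix is upper triangular; its diagonal is (0, 0, 0, 0, 0, 0, 0, 0)
for a triangular matrix the eigenvalues are the diagonal entries, with algebraic multiplicity their repetition count


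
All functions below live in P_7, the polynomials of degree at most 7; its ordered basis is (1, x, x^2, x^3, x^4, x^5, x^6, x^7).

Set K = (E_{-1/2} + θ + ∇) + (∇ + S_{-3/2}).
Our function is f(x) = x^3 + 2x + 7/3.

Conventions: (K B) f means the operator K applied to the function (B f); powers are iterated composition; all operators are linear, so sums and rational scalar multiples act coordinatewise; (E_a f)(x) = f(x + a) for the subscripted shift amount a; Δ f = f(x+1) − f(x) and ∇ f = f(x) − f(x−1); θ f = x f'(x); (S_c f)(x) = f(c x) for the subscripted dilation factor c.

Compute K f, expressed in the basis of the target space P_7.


the result is g(x) = (5/8)x^3 + (9/2)x^2 - (17/4)x + 229/24

E_{-1/2} f = x^3 - (3/2)x^2 + (11/4)x + 29/24
θ f = 3x^3 + 2x
∇ f = 3x^2 - 3x + 3
(E_{-1/2} + θ + ∇) f = 4x^3 + (3/2)x^2 + (7/4)x + 101/24
∇ f = 3x^2 - 3x + 3
S_{-3/2} f = -(27/8)x^3 - 3x + 7/3
(∇ + S_{-3/2}) f = -(27/8)x^3 + 3x^2 - 6x + 16/3
((E_{-1/2} + θ + ∇) + (∇ + S_{-3/2})) f = (5/8)x^3 + (9/2)x^2 - (17/4)x + 229/24


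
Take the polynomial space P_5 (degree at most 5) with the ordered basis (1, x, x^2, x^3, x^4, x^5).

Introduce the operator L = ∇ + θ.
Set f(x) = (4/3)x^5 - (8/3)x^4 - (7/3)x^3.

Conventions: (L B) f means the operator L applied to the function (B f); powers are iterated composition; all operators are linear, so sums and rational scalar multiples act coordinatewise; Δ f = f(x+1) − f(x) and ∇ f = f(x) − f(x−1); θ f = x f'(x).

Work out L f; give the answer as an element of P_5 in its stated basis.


g(x) = (20/3)x^5 - 4x^4 - 31x^3 + (67/3)x^2 - (31/3)x + 5/3

∇ f = (20/3)x^4 - 24x^3 + (67/3)x^2 - (31/3)x + 5/3
θ f = (20/3)x^5 - (32/3)x^4 - 7x^3
(∇ + θ) f = (20/3)x^5 - 4x^4 - 31x^3 + (67/3)x^2 - (31/3)x + 5/3


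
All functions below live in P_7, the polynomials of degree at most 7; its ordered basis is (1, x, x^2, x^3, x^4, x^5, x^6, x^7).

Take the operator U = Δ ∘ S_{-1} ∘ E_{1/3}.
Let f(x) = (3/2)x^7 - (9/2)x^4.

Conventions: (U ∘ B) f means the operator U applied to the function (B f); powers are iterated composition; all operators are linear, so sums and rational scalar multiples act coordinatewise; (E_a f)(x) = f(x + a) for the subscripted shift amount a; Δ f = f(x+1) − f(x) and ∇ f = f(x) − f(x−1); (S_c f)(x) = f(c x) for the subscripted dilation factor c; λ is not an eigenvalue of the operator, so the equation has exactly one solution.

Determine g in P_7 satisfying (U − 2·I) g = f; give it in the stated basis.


write g with unknown coordinates in the stated basis and equate coefficients in (U − 2·I) g = f
solving from the highest basis element down gives g = -(3/4)x^7 + (21/8)x^6 + (21/2)x^5 - (209/16)x^4 - (292/9)x^3 + (1643/72)x^2 + (2891/108)x - 46349/7776
check: U g = (21/4)x^6 + 21x^5 - (245/8)x^4 - (584/9)x^3 + (1643/36)x^2 + (2891/54)x - 46349/3888
so U g − 2·g = (3/2)x^7 - (9/2)x^4 = f ✓

the image equals g(x) = -(3/4)x^7 + (21/8)x^6 + (21/2)x^5 - (209/16)x^4 - (292/9)x^3 + (1643/72)x^2 + (2891/108)x - 46349/7776


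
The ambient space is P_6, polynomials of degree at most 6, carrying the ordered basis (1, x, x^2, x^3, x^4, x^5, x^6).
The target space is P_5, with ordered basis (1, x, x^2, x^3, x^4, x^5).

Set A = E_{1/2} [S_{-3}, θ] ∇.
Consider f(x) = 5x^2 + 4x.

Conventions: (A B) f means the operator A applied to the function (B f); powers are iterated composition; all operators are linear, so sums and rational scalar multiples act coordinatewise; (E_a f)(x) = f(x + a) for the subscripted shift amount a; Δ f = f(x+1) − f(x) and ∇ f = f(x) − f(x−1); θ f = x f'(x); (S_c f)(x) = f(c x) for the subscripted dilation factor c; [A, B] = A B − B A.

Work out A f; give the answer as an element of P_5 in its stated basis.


the result is g(x) = 0

∇ f = 10x - 1
θ ∇ f = 10x
S_{-3} θ ∇ f = -30x
S_{-3} ∇ f = -30x - 1
θ S_{-3} ∇ f = -30x
[S_{-3}, θ] ∇ f = 0
E_{1/2} [S_{-3}, θ] ∇ f = 0


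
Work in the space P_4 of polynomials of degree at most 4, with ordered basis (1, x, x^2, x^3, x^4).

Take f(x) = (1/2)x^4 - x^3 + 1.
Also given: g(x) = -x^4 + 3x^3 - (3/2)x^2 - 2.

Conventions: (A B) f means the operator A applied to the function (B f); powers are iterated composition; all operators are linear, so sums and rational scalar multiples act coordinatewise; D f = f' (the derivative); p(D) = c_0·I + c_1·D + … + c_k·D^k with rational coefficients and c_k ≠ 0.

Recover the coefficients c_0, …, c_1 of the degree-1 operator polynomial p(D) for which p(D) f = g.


D^0 f = (1/2)x^4 - x^3 + 1
D^1 f = 2x^3 - 3x^2
matching coefficients of g against c_0 f + c_1 Df + … from the top degree down determines the c_i
solution: c_0 = -2, c_1 = 1/2

c_0 = -2, c_1 = 1/2


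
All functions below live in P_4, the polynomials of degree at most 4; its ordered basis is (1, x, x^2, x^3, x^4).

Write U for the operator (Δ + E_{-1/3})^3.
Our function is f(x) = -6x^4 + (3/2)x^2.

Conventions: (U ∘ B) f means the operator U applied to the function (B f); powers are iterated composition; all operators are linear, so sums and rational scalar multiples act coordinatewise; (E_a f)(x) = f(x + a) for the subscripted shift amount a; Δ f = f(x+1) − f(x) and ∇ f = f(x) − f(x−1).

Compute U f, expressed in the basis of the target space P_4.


Δ f = -24x^3 - 36x^2 - 21x - 9/2
E_{-1/3} f = -6x^4 + 8x^3 - (5/2)x^2 - (1/9)x + 5/54
(Δ + E_{-1/3}) f = -6x^4 - 16x^3 - (77/2)x^2 - (190/9)x - 119/27
Δ (Δ + E_{-1/3}) f = -24x^3 - 84x^2 - 149x - 1469/18
E_{-1/3} (Δ + E_{-1/3}) f = -6x^4 - 8x^3 - (53/2)x^2 + (1/9)x - 61/54
(Δ + E_{-1/3}) (Δ + E_{-1/3}) f = -6x^4 - 32x^3 - (221/2)x^2 - (1340/9)x - 2234/27
Δ (Δ + E_{-1/3}) (Δ + E_{-1/3}) f = -24x^3 - 132x^2 - 341x - 5353/18
E_{-1/3} (Δ + E_{-1/3}) (Δ + E_{-1/3}) f = -6x^4 - 24x^3 - (165/2)x^2 - 85x - 797/18
(Δ + E_{-1/3}) (Δ + E_{-1/3}) (Δ + E_{-1/3}) f = -6x^4 - 48x^3 - (429/2)x^2 - 426x - 1025/3

the image equals g(x) = -6x^4 - 48x^3 - (429/2)x^2 - 426x - 1025/3


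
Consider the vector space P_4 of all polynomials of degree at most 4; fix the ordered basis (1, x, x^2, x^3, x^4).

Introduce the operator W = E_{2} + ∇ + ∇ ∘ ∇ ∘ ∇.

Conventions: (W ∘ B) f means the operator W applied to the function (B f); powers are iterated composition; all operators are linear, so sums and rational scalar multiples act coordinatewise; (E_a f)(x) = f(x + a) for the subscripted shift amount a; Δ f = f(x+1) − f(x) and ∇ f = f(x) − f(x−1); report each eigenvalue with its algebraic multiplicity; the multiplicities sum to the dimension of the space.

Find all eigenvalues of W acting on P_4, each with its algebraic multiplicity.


λ = 1 (multiplicity 5)

image of 1: 1
image of x: x + 3
image of x^2: x^2 + 6x + 3
image of x^3: x^3 + 9x^2 + 9x + 15
image of x^4: x^4 + 12x^3 + 18x^2 + 60x - 21
the matrix is upper triangular; its diagonal is (1, 1, 1, 1, 1)
for a triangular matrix the eigenvalues are the diagonal entries, with algebraic multiplicity their repetition count


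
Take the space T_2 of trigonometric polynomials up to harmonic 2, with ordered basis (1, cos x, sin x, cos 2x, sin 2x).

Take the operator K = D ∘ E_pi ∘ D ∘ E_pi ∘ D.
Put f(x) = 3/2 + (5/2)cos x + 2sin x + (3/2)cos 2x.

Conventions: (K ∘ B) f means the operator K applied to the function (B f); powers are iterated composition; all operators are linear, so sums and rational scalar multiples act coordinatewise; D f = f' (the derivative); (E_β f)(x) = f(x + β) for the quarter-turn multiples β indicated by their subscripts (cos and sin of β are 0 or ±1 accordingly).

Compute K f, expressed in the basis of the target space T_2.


D f = 2cos x - (5/2)sin x - 3sin 2x
E_pi D f = -2cos x + (5/2)sin x - 3sin 2x
D E_pi D f = (5/2)cos x + 2sin x - 6cos 2x
E_pi (D ∘ E_pi) D f = -(5/2)cos x - 2sin x - 6cos 2x
D E_pi (D ∘ E_pi) D f = -2cos x + (5/2)sin x + 12sin 2x

the image equals g(x) = -2cos x + (5/2)sin x + 12sin 2x


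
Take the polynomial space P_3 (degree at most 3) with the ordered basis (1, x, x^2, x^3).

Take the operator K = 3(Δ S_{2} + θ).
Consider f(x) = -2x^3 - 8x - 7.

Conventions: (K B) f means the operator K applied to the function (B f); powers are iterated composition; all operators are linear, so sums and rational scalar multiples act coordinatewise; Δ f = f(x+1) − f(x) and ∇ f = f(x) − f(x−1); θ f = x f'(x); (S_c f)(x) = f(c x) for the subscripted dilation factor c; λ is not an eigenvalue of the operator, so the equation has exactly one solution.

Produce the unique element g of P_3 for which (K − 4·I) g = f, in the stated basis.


write g with unknown coordinates in the stated basis and equate coefficients in (K − 4·I) g = f
solving from the highest basis element down gives g = -(2/5)x^3 + (72/5)x^2 + (1624/5)x + 2119/4
check: K g = -(18/5)x^3 + (288/5)x^2 + (6456/5)x + 2112
so K g − 4·g = -2x^3 - 8x - 7 = f ✓

the result is g(x) = -(2/5)x^3 + (72/5)x^2 + (1624/5)x + 2119/4


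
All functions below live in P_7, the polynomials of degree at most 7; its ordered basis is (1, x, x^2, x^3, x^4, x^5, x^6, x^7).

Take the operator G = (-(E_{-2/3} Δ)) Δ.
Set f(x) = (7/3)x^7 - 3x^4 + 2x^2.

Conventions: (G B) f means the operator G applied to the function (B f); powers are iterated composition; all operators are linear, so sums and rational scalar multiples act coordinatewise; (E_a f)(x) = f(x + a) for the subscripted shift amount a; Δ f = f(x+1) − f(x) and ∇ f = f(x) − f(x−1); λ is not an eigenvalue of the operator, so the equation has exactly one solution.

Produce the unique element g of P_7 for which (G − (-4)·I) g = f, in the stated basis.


write g with unknown coordinates in the stated basis and equate coefficients in (G − (-4)·I) g = f
solving from the highest basis element down gives g = (7/12)x^7 + (49/8)x^5 + (227/24)x^4 + (1715/36)x^3 + (15547/216)x^2 + (157747/1296)x + 291647/3888
check: G g = -(49/2)x^5 - (245/6)x^4 - (1715/9)x^3 - (15439/54)x^2 - (157747/324)x - 291647/972
so G g − (-4)·g = (7/3)x^7 - 3x^4 + 2x^2 = f ✓

the result is g(x) = (7/12)x^7 + (49/8)x^5 + (227/24)x^4 + (1715/36)x^3 + (15547/216)x^2 + (157747/1296)x + 291647/3888


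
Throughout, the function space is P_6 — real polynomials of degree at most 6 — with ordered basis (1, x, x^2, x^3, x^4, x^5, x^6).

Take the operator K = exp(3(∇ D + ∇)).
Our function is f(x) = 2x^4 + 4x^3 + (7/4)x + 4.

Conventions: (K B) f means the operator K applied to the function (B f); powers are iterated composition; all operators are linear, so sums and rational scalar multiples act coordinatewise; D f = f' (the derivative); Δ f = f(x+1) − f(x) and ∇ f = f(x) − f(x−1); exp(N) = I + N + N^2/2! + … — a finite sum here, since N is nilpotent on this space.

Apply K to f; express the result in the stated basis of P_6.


order-1 term: 24x^3 + 72x^2 - 12x - 3/4
order-2 term: 108x^2 + 324x + 18
order-3 term: 216x + 432
order-4 term: 162
the series for exp(3(∇ D + ∇)) f terminates at order 4
exp(3(∇ D + ∇)) f = 2x^4 + 28x^3 + 180x^2 + (2119/4)x + 2461/4

the result is g(x) = 2x^4 + 28x^3 + 180x^2 + (2119/4)x + 2461/4


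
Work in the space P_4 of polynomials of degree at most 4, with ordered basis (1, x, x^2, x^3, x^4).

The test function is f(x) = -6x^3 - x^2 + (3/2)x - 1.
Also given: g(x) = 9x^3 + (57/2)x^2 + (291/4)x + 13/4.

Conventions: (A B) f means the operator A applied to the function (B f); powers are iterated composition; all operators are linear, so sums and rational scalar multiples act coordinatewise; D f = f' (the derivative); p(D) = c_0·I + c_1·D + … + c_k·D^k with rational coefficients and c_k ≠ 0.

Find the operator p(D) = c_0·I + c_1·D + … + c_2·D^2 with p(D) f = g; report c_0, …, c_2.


D^0 f = -6x^3 - x^2 + (3/2)x - 1
D^1 f = -18x^2 - 2x + 3/2
D^2 f = -36x - 2
matching coefficients of g against c_0 f + c_1 Df + … from the top degree down determines the c_i
solution: c_0 = -3/2, c_1 = -3/2, c_2 = -2

p(D) = -(3/2)·I − (3/2)·D − 2·D^2, i.e. c_0 = -3/2, c_1 = -3/2, c_2 = -2


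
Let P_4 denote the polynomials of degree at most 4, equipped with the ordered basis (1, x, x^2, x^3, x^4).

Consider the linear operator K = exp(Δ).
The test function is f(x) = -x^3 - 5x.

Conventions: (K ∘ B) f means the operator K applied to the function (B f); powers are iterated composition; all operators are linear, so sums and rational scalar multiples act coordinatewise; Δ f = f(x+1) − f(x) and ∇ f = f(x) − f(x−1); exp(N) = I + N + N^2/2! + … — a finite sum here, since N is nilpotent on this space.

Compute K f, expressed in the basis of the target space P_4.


order-1 term: -3x^2 - 3x - 6
order-2 term: -3x - 3
order-3 term: -1
the series for exp(Δ) f terminates at order 3
exp(Δ) f = -x^3 - 3x^2 - 11x - 10

the image equals g(x) = -x^3 - 3x^2 - 11x - 10


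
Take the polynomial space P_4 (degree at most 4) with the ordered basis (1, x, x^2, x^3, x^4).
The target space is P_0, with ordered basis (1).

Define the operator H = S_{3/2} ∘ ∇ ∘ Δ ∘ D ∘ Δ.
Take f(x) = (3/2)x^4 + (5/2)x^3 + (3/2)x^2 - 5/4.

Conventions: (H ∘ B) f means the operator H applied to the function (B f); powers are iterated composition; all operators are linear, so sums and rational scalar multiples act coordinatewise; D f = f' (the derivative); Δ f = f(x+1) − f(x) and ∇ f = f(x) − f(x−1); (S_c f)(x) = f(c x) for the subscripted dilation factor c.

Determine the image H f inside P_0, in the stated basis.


the image equals g(x) = 36

Δ f = 6x^3 + (33/2)x^2 + (33/2)x + 11/2
D Δ f = 18x^2 + 33x + 33/2
Δ D Δ f = 36x + 51
∇ Δ D Δ f = 36
S_{3/2} (∇ ∘ Δ ∘ D) Δ f = 36


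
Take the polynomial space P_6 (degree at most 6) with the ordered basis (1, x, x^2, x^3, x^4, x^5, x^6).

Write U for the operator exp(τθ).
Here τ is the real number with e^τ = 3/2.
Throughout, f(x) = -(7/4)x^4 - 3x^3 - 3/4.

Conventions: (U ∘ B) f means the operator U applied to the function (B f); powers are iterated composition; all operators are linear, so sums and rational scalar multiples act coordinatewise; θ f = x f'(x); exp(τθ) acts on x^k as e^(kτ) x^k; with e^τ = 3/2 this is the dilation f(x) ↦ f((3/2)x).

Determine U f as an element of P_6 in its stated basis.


g(x) = -(567/64)x^4 - (81/8)x^3 - 3/4

exp(τθ) x^k = e^(kτ) x^k; with e^τ = 3/2 this sends x^k to (3/2)^k x^k
x^3 ↦ 27/8 x^3
x^4 ↦ 81/16 x^4
applying this coordinatewise to f: exp(τθ) f = -(567/64)x^4 - (81/8)x^3 - 3/4


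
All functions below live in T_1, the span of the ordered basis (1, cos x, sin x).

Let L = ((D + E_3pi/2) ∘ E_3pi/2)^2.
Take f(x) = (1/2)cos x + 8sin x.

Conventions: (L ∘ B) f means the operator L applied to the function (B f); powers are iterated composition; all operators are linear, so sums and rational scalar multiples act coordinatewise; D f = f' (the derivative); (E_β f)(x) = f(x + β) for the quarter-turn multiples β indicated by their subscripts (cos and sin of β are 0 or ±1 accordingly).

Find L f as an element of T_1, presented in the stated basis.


the image equals g(x) = 0

E_3pi/2 f = -8cos x + (1/2)sin x
D E_3pi/2 f = (1/2)cos x + 8sin x
E_3pi/2 E_3pi/2 f = -(1/2)cos x - 8sin x
(D + E_3pi/2) E_3pi/2 f = 0
E_3pi/2 ((D + E_3pi/2) ∘ E_3pi/2) f = 0
D E_3pi/2 ((D + E_3pi/2) ∘ E_3pi/2) f = 0
E_3pi/2 E_3pi/2 ((D + E_3pi/2) ∘ E_3pi/2) f = 0
(D + E_3pi/2) E_3pi/2 ((D + E_3pi/2) ∘ E_3pi/2) f = 0


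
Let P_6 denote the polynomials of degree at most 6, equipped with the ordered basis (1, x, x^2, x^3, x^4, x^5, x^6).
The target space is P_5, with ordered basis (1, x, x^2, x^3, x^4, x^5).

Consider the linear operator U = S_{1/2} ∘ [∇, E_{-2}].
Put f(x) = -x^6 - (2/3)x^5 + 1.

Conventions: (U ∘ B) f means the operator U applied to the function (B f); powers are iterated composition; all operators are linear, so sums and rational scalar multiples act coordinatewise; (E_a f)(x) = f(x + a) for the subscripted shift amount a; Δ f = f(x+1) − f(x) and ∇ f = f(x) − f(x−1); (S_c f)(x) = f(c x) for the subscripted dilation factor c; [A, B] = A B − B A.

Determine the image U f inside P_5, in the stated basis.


E_{-2} f = -x^6 + (34/3)x^5 - (160/3)x^4 + (400/3)x^3 - (560/3)x^2 + (416/3)x - 125/3
∇ E_{-2} f = -6x^5 + (215/3)x^4 - (1040/3)x^3 + (2545/3)x^2 - (3148/3)x + 1573/3
∇ f = -6x^5 + (35/3)x^4 - (40/3)x^3 + (25/3)x^2 - (8/3)x + 1/3
E_{-2} ∇ f = -6x^5 + (215/3)x^4 - (1040/3)x^3 + (2545/3)x^2 - (3148/3)x + 1573/3
[∇, E_{-2}] f = 0
S_{1/2} [∇, E_{-2}] f = 0

g(x) = 0


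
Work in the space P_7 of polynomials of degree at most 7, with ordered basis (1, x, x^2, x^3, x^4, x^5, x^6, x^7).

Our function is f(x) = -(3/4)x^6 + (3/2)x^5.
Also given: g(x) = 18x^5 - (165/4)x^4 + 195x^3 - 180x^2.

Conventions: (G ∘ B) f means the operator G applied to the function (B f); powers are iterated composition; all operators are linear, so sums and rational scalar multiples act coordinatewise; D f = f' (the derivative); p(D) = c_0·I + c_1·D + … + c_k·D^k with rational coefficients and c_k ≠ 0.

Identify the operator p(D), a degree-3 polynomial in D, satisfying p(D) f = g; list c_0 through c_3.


p(D) = -4·D + (1/2)·D^2 − 2·D^3, i.e. c_0 = 0, c_1 = -4, c_2 = 1/2, c_3 = -2

D^0 f = -(3/4)x^6 + (3/2)x^5
D^1 f = -(9/2)x^5 + (15/2)x^4
D^2 f = -(45/2)x^4 + 30x^3
D^3 f = -90x^3 + 90x^2
matching coefficients of g against c_0 f + c_1 Df + … from the top degree down determines the c_i
solution: c_0 = 0, c_1 = -4, c_2 = 1/2, c_3 = -2


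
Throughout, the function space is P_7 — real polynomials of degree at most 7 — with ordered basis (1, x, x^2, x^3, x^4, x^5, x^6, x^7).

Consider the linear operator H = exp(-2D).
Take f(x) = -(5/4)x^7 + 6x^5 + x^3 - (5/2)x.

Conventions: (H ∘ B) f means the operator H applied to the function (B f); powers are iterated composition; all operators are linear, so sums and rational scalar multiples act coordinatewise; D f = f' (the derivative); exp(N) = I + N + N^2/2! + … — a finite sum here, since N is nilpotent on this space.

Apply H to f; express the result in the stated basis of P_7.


the result is g(x) = -(5/4)x^7 + (35/2)x^6 - 99x^5 + 290x^4 - 459x^3 + 354x^2 - (141/2)x - 35

order-1 term: (35/2)x^6 - 60x^4 - 6x^2 + 5
order-2 term: -105x^5 + 240x^3 + 12x
order-3 term: 350x^4 - 480x^2 - 8
order-4 term: -700x^3 + 480x
order-5 term: 840x^2 - 192
order-6 term: -560x
order-7 term: 160
the series for exp(-2D) f terminates at order 7
exp(-2D) f = -(5/4)x^7 + (35/2)x^6 - 99x^5 + 290x^4 - 459x^3 + 354x^2 - (141/2)x - 35


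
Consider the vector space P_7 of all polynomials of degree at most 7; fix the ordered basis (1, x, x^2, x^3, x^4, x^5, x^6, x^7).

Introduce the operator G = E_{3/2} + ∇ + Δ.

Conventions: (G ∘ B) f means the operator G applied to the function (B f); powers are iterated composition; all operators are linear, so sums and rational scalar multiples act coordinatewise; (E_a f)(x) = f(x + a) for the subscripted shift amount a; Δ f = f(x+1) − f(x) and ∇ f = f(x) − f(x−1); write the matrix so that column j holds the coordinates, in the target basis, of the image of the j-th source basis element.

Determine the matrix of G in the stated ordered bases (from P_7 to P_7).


image of 1: 1
image of x: x + 7/2
image of x^2: x^2 + 7x + 9/4
image of x^3: x^3 + (21/2)x^2 + (27/4)x + 43/8
image of x^4: x^4 + 14x^3 + (27/2)x^2 + (43/2)x + 81/16
image of x^5: x^5 + (35/2)x^4 + (45/2)x^3 + (215/4)x^2 + (405/16)x + 307/32
image of x^6: x^6 + 21x^5 + (135/4)x^4 + (215/2)x^3 + (1215/16)x^2 + (921/16)x + 729/64
image of x^7: x^7 + (49/2)x^6 + (189/4)x^5 + (1505/8)x^4 + (2835/16)x^3 + (6447/32)x^2 + (5103/64)x + 2443/128
each image's coordinates form column j of the matrix

the matrix is [[1, 7/2, 9/4, 43/8, 81/16, 307/32, 729/64, 2443/128]; [0, 1, 7, 27/4, 43/2, 405/16, 921/16, 5103/64]; [0, 0, 1, 21/2, 27/2, 215/4, 1215/16, 6447/32]; [0, 0, 0, 1, 14, 45/2, 215/2, 2835/16]; [0, 0, 0, 0, 1, 35/2, 135/4, 1505/8]; [0, 0, 0, 0, 0, 1, 21, 189/4]; [0, 0, 0, 0, 0, 0, 1, 49/2]; [0, 0, 0, 0, 0, 0, 0, 1]] (rows listed top to bottom)
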